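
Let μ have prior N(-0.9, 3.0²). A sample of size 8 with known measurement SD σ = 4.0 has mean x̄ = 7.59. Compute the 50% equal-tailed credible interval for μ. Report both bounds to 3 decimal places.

Posterior precision = 1/3.0² + 8/4.0² = 0.1111 + 0.5000 = 0.6111, so posterior SD = 1.2792.
Posterior mean = (-0.9/3.0² + 8·7.59/4.0²) / 0.6111 = 6.0464.
Interval: 6.0464 ± 0.674 × 1.2792 → [5.184, 6.909].

[5.184, 6.909]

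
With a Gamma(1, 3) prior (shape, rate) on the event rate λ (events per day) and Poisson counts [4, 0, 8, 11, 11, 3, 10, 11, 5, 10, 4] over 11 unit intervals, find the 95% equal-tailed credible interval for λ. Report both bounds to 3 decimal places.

[4.404, 6.874]

Posterior: Gamma(1+77, 3+11) = Gamma(78, 14) (shape, rate).
Equal-tailed 95% interval: Gamma(78, 14) quantiles at 0.025 and 0.975.
Posterior mean ≈ 5.571, SD ≈ 0.631; a Normal approximation gives roughly [4.335, 6.808].
Exact: lower = 4.404; upper = 6.874.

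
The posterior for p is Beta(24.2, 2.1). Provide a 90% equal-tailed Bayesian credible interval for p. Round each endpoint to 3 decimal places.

[0.820, 0.984]

Posterior: Beta(24.2, 2.1).
Equal-tailed 90% interval: the 0.05 and 0.95 quantiles of Beta(24.2, 2.1).
Posterior mean ≈ 0.920, SD ≈ 0.052; a Normal approximation gives roughly [0.835, 1.005].
Exact: F⁻¹(0.05) = 0.820; F⁻¹(0.95) = 0.984.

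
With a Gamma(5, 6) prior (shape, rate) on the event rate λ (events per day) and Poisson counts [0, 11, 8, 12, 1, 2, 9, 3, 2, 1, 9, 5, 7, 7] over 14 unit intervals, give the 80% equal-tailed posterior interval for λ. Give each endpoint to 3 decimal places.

Posterior: Gamma(5+77, 6+14) = Gamma(82, 20) (shape, rate).
Equal-tailed 80% interval: Gamma(82, 20) quantiles at 0.1 and 0.9.
Posterior mean ≈ 4.100, SD ≈ 0.453; a Normal approximation gives roughly [3.520, 4.680].
Exact: lower = 3.532; upper = 4.690.

[3.532, 4.690]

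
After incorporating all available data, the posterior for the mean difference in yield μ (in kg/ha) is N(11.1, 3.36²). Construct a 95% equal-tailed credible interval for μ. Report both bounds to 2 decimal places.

[4.51, 17.69]

The posterior is symmetric, so the 95% equal-tailed interval is μ = 11.1 ± z·3.36 with z = 1.960.
Half-width: 1.960 × 3.36 = 6.59.
11.1 − 6.59 = 4.51; 11.1 + 6.59 = 17.69.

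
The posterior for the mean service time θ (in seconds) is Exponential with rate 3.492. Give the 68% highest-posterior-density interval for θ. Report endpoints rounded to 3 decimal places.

The exponential density is strictly decreasing on [0, ∞), so the HPD interval is anchored at 0: [0, q] with P(θ ≤ q) = 0.68.
q = −ln(1 − 0.68) / 3.492 = 1.1394 / 3.492 = 0.326.

[0.000, 0.326]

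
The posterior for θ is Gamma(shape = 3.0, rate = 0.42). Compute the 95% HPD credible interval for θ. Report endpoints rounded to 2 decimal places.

The posterior is unimodal and skewed, so the HPD interval has equal density at both endpoints and is the shortest 95% interval.
Solving f(0.72) = f(15.24) with F(15.24) − F(0.72) = 0.95 gives [0.72, 15.24].
For comparison, the equal-tailed interval is [1.47, 17.20]; the HPD is narrower and shifted toward the mode.

[0.72, 15.24]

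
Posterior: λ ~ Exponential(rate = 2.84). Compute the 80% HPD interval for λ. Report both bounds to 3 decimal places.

The exponential density is strictly decreasing on [0, ∞), so the HPD interval is anchored at 0: [0, q] with P(λ ≤ q) = 0.80.
q = −ln(1 − 0.80) / 2.84 = 1.6094 / 2.84 = 0.567.

[0.000, 0.567]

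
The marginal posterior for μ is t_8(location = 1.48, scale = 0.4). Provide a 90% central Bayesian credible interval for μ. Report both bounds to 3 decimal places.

The t_8 distribution is symmetric; the 90% interval is 1.48 ± t·0.4 with t_{0.95,8} = 1.860.
Half-width: 1.860 × 0.4 = 0.744.
1.48 − 0.744 = 0.736; 1.48 + 0.744 = 2.224.

[0.736, 2.224]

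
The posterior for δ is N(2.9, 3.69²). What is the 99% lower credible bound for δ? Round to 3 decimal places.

-5.684

Need L with P(δ ≥ L) = 0.99: L = 2.9 − z_{0.01}·3.69.
z = 2.326; L = 2.9 − 2.326 × 3.69 = -5.684.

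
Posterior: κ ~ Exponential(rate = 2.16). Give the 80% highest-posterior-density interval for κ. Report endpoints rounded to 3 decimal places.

[0.000, 0.745]

The exponential density is strictly decreasing on [0, ∞), so the HPD interval is anchored at 0: [0, q] with P(κ ≤ q) = 0.80.
q = −ln(1 − 0.80) / 2.16 = 1.6094 / 2.16 = 0.745.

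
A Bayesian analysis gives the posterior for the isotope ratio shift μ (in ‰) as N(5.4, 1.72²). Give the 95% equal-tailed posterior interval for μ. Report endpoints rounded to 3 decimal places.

[2.029, 8.771]

The posterior is symmetric, so the 95% equal-tailed interval is μ = 5.4 ± z·1.72 with z = 1.960.
Half-width: 1.960 × 1.72 = 3.371.
5.4 − 3.371 = 2.029; 5.4 + 3.371 = 8.771.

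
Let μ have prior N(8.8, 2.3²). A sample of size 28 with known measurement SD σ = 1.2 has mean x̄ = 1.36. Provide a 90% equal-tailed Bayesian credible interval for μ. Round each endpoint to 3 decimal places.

[1.060, 1.803]

Posterior precision = 1/2.3² + 28/1.2² = 0.1890 + 19.4444 = 19.6335, so posterior SD = 0.2257.
Posterior mean = (8.8/2.3² + 28·1.36/1.2²) / 19.6335 = 1.4316.
Interval: 1.4316 ± 1.645 × 0.2257 → [1.060, 1.803].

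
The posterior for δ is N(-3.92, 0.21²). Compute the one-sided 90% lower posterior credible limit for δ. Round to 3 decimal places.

-4.189

Need L with P(δ ≥ L) = 0.90: L = -3.92 − z_{0.1}·0.21.
z = 1.282; L = -3.92 − 1.282 × 0.21 = -4.189.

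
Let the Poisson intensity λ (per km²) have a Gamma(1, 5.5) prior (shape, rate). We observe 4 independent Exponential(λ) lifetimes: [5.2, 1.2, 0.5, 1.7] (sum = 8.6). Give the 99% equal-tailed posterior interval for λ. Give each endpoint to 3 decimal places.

Posterior: Gamma(1+4, 5.5+8.6) = Gamma(5, 14.1) (shape, rate).
Equal-tailed 99% interval: Gamma(5, 14.1) quantiles at 0.005 and 0.995.
Posterior mean ≈ 0.355, SD ≈ 0.159; a Normal approximation gives roughly [-0.054, 0.763].
Exact: lower = 0.076; upper = 0.893.

[0.076, 0.893]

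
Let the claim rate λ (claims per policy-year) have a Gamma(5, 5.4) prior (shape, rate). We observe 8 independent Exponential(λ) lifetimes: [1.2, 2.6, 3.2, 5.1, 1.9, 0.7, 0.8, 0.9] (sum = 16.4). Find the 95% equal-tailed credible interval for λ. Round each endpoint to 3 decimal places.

Posterior: Gamma(5+8, 5.4+16.4) = Gamma(13, 21.8) (shape, rate).
Equal-tailed 95% interval: Gamma(13, 21.8) quantiles at 0.025 and 0.975.
Posterior mean ≈ 0.596, SD ≈ 0.165; a Normal approximation gives roughly [0.272, 0.920].
Exact: lower = 0.318; upper = 0.962.

[0.318, 0.962]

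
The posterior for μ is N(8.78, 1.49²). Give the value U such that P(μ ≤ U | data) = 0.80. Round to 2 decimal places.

10.03

Need U with P(μ ≤ U) = 0.80: U = 8.78 + z_{0.2}·1.49.
z = 0.842; U = 8.78 + 0.842 × 1.49 = 10.03.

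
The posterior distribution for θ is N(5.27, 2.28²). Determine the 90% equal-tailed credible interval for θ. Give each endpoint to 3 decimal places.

The posterior is symmetric, so the 90% equal-tailed interval is θ = 5.27 ± z·2.28 with z = 1.645.
Half-width: 1.645 × 2.28 = 3.750.
5.27 − 3.750 = 1.520; 5.27 + 3.750 = 9.020.

[1.520, 9.020]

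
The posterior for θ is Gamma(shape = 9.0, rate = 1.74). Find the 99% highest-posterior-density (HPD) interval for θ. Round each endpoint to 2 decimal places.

The posterior is unimodal and skewed, so the HPD interval has equal density at both endpoints and is the shortest 99% interval.
Solving f(1.55) = f(10.21) with F(10.21) − F(1.55) = 0.99 gives [1.55, 10.21].
For comparison, the equal-tailed interval is [1.80, 10.68]; the HPD is narrower and shifted toward the mode.

[1.55, 10.21]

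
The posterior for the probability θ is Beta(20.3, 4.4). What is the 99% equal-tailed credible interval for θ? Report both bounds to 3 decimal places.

[0.588, 0.963]

Posterior: Beta(20.3, 4.4).
Equal-tailed 99% interval: the 0.005 and 0.995 quantiles of Beta(20.3, 4.4).
Posterior mean ≈ 0.822, SD ≈ 0.075; a Normal approximation gives roughly [0.627, 1.016].
Exact: F⁻¹(0.005) = 0.588; F⁻¹(0.995) = 0.963.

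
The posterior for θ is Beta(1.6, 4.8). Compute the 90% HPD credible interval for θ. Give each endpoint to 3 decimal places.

[0.008, 0.481]

The posterior is unimodal and skewed, so the HPD interval has equal density at both endpoints and is the shortest 90% interval.
Solving f(0.008) = f(0.481) with F(0.481) − F(0.008) = 0.90 gives [0.008, 0.481].
For comparison, the equal-tailed interval is [0.040, 0.553]; the HPD is narrower and shifted toward the mode.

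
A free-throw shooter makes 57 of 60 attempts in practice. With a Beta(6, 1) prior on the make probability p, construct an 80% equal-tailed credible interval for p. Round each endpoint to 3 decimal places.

[0.902, 0.973]

Posterior: Beta(6+57, 1+3) = Beta(63, 4).
Equal-tailed 80% interval: the 0.1 and 0.9 quantiles of Beta(63, 4).
Posterior mean ≈ 0.940, SD ≈ 0.029; a Normal approximation gives roughly [0.903, 0.977].
Exact: F⁻¹(0.1) = 0.902; F⁻¹(0.9) = 0.973.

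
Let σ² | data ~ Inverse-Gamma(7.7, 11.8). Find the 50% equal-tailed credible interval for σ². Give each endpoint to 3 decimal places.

Inverse-Gamma(7.7, 11.8) quantiles: F⁻¹(0.25) and F⁻¹(0.75).
Equivalently, 1/σ² ~ Gamma(7.7, rate = 11.8); invert its 0.75 and 0.25 quantiles.
Posterior mean ≈ 1.761, SD ≈ 0.738; a Normal approximation gives roughly [1.264, 2.259].
Exact: lower = 1.262; upper = 2.073.

[1.262, 2.073]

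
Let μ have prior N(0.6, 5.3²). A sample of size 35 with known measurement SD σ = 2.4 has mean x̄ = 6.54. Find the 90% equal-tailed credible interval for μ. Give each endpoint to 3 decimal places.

[5.840, 7.171]

Posterior precision = 1/5.3² + 35/2.4² = 0.0356 + 6.0764 = 6.1120, so posterior SD = 0.4045.
Posterior mean = (0.6/5.3² + 35·6.54/2.4²) / 6.1120 = 6.5054.
Interval: 6.5054 ± 1.645 × 0.4045 → [5.840, 7.171].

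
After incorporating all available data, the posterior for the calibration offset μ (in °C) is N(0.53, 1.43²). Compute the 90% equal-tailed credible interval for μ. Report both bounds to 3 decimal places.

The posterior is symmetric, so the 90% equal-tailed interval is μ = 0.53 ± z·1.43 with z = 1.645.
Half-width: 1.645 × 1.43 = 2.352.
0.53 − 2.352 = -1.822; 0.53 + 2.352 = 2.882.

[-1.822, 2.882]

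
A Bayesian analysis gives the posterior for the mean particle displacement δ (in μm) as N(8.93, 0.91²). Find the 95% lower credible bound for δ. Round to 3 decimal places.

Need L with P(δ ≥ L) = 0.95: L = 8.93 − z_{0.05}·0.91.
z = 1.645; L = 8.93 − 1.645 × 0.91 = 7.433.

7.433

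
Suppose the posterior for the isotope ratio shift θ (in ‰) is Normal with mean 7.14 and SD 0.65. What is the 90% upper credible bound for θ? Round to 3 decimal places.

Need U with P(θ ≤ U) = 0.90: U = 7.14 + z_{0.1}·0.65.
z = 1.282; U = 7.14 + 1.282 × 0.65 = 7.973.

7.973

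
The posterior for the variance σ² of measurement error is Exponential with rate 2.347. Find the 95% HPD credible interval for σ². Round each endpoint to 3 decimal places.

[0.000, 1.276]

The exponential density is strictly decreasing on [0, ∞), so the HPD interval is anchored at 0: [0, q] with P(σ² ≤ q) = 0.95.
q = −ln(1 − 0.95) / 2.347 = 2.9957 / 2.347 = 1.276.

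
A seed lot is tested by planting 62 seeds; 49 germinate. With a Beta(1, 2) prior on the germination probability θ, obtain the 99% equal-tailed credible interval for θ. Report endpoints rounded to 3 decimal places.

Posterior: Beta(1+49, 2+13) = Beta(50, 15).
Equal-tailed 99% interval: the 0.005 and 0.995 quantiles of Beta(50, 15).
Posterior mean ≈ 0.769, SD ≈ 0.052; a Normal approximation gives roughly [0.636, 0.903].
Exact: F⁻¹(0.005) = 0.622; F⁻¹(0.995) = 0.886.

[0.622, 0.886]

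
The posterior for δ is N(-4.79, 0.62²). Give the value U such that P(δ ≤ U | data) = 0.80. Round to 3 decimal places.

-4.268

Need U with P(δ ≤ U) = 0.80: U = -4.79 + z_{0.2}·0.62.
z = 0.842; U = -4.79 + 0.842 × 0.62 = -4.268.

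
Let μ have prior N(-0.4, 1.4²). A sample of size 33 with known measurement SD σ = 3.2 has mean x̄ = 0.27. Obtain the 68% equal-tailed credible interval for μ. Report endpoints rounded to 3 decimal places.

Posterior precision = 1/1.4² + 33/3.2² = 0.5102 + 3.2227 = 3.7329, so posterior SD = 0.5176.
Posterior mean = (-0.4/1.4² + 33·0.27/3.2²) / 3.7329 = 0.1784.
Interval: 0.1784 ± 0.994 × 0.5176 → [-0.336, 0.693].

[-0.336, 0.693]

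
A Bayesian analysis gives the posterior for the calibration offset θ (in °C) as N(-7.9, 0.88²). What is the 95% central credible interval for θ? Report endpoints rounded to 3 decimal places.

[-9.625, -6.175]

The posterior is symmetric, so the 95% equal-tailed interval is θ = -7.9 ± z·0.88 with z = 1.960.
Half-width: 1.960 × 0.88 = 1.725.
-7.9 − 1.725 = -9.625; -7.9 + 1.725 = -6.175.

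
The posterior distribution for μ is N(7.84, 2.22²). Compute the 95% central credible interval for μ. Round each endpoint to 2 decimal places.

[3.49, 12.19]

The posterior is symmetric, so the 95% equal-tailed interval is μ = 7.84 ± z·2.22 with z = 1.960.
Half-width: 1.960 × 2.22 = 4.35.
7.84 − 4.35 = 3.49; 7.84 + 4.35 = 12.19.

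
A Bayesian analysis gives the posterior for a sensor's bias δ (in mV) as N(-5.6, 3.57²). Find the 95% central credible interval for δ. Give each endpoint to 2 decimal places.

The posterior is symmetric, so the 95% equal-tailed interval is δ = -5.6 ± z·3.57 with z = 1.960.
Half-width: 1.960 × 3.57 = 7.00.
-5.6 − 7.00 = -12.60; -5.6 + 7.00 = 1.40.

[-12.60, 1.40]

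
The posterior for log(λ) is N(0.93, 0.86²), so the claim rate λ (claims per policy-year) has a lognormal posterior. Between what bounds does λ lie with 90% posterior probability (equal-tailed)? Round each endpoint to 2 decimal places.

[0.62, 10.43]

On the log scale the 90% interval is 0.93 ± 1.645 × 0.86 = [-0.4846, 2.3446].
Exponentiate: [e^-0.4846, e^2.3446] = [0.62, 10.43].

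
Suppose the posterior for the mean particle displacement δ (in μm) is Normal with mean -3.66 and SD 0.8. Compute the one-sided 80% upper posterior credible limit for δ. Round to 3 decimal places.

Need U with P(δ ≤ U) = 0.80: U = -3.66 + z_{0.2}·0.8.
z = 0.842; U = -3.66 + 0.842 × 0.8 = -2.987.

-2.987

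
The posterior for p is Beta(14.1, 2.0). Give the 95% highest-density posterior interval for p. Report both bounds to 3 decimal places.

The posterior is unimodal and skewed, so the HPD interval has equal density at both endpoints and is the shortest 95% interval.
Solving f(0.720) = f(0.996) with F(0.996) − F(0.720) = 0.95 gives [0.720, 0.996].
For comparison, the equal-tailed interval is [0.682, 0.984]; the HPD is narrower and shifted toward the mode.

[0.720, 0.996]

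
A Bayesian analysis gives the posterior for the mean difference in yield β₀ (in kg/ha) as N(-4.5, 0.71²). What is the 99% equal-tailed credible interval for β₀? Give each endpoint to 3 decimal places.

The posterior is symmetric, so the 99% equal-tailed interval is β₀ = -4.5 ± z·0.71 with z = 2.576.
Half-width: 2.576 × 0.71 = 1.829.
-4.5 − 1.829 = -6.329; -4.5 + 1.829 = -2.671.

[-6.329, -2.671]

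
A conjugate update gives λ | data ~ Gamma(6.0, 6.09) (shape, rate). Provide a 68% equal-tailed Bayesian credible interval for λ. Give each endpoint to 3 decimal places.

Posterior: Gamma(shape 6.0, rate 6.09).
Equal-tailed 68% interval: Gamma(6.0, 6.09) quantiles at 0.16 and 0.84.
Posterior mean ≈ 0.985, SD ≈ 0.402; a Normal approximation gives roughly [0.585, 1.385].
Exact: lower = 0.596; upper = 1.374.

[0.596, 1.374]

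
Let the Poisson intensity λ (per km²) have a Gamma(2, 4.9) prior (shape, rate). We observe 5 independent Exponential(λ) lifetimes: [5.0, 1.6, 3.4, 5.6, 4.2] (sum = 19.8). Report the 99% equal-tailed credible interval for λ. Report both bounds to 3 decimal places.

Posterior: Gamma(2+5, 4.9+19.8) = Gamma(7, 24.7) (shape, rate).
Equal-tailed 99% interval: Gamma(7, 24.7) quantiles at 0.005 and 0.995.
Posterior mean ≈ 0.283, SD ≈ 0.107; a Normal approximation gives roughly [0.007, 0.559].
Exact: lower = 0.082; upper = 0.634.

[0.082, 0.634]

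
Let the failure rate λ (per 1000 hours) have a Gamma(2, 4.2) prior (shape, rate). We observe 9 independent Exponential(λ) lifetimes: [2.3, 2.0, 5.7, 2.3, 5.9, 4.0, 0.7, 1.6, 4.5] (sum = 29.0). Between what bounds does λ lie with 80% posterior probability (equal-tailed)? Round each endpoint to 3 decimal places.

Posterior: Gamma(2+9, 4.2+29.0) = Gamma(11, 33.2) (shape, rate).
Equal-tailed 80% interval: Gamma(11, 33.2) quantiles at 0.1 and 0.9.
Posterior mean ≈ 0.331, SD ≈ 0.100; a Normal approximation gives roughly [0.203, 0.459].
Exact: lower = 0.211; upper = 0.464.

[0.211, 0.464]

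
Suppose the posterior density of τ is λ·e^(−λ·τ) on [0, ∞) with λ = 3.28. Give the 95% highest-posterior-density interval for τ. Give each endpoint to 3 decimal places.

The exponential density is strictly decreasing on [0, ∞), so the HPD interval is anchored at 0: [0, q] with P(τ ≤ q) = 0.95.
q = −ln(1 − 0.95) / 3.28 = 2.9957 / 3.28 = 0.913.

[0.000, 0.913]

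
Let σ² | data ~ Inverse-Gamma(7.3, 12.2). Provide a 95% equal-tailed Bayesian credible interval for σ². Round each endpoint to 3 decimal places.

Inverse-Gamma(7.3, 12.2) quantiles: F⁻¹(0.025) and F⁻¹(0.975).
Equivalently, 1/σ² ~ Gamma(7.3, rate = 12.2); invert its 0.975 and 0.025 quantiles.
Posterior mean ≈ 1.937, SD ≈ 0.841; a Normal approximation gives roughly [0.288, 3.585].
Exact: lower = 0.906; upper = 4.062.

[0.906, 4.062]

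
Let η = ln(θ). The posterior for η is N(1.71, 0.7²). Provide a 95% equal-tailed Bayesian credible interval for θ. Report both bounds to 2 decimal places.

[1.40, 21.80]

On the log scale the 95% interval is 1.71 ± 1.960 × 0.7 = [0.3380, 3.0820].
Exponentiate: [e^0.3380, e^3.0820] = [1.40, 21.80].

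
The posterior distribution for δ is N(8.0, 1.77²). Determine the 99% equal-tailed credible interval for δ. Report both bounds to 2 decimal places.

[3.44, 12.56]

The posterior is symmetric, so the 99% equal-tailed interval is δ = 8.0 ± z·1.77 with z = 2.576.
Half-width: 2.576 × 1.77 = 4.56.
8.0 − 4.56 = 3.44; 8.0 + 4.56 = 12.56.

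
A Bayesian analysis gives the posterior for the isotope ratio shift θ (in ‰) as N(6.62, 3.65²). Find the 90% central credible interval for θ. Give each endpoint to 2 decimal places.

The posterior is symmetric, so the 90% equal-tailed interval is θ = 6.62 ± z·3.65 with z = 1.645.
Half-width: 1.645 × 3.65 = 6.00.
6.62 − 6.00 = 0.62; 6.62 + 6.00 = 12.62.

[0.62, 12.62]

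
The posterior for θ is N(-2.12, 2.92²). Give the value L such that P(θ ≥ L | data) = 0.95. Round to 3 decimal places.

-6.923

Need L with P(θ ≥ L) = 0.95: L = -2.12 − z_{0.05}·2.92.
z = 1.645; L = -2.12 − 1.645 × 2.92 = -6.923.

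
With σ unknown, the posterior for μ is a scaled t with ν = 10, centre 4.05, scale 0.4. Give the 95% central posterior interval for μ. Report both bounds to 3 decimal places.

[3.159, 4.941]

The t_10 distribution is symmetric; the 95% interval is 4.05 ± t·0.4 with t_{0.975,10} = 2.228.
Half-width: 2.228 × 0.4 = 0.891.
4.05 − 0.891 = 3.159; 4.05 + 0.891 = 4.941.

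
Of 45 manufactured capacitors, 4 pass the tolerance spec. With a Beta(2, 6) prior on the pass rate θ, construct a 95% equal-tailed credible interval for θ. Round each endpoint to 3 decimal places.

Posterior: Beta(2+4, 6+41) = Beta(6, 47).
Equal-tailed 95% interval: the 0.025 and 0.975 quantiles of Beta(6, 47).
Posterior mean ≈ 0.113, SD ≈ 0.043; a Normal approximation gives roughly [0.029, 0.198].
Exact: F⁻¹(0.025) = 0.044; F⁻¹(0.975) = 0.210.

[0.044, 0.210]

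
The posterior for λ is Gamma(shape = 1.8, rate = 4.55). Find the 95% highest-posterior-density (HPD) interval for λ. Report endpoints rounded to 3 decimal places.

The posterior is unimodal and skewed, so the HPD interval has equal density at both endpoints and is the shortest 95% interval.
Solving f(0.004) = f(0.973) with F(0.973) − F(0.004) = 0.95 gives [0.004, 0.973].
For comparison, the equal-tailed interval is [0.040, 1.147]; the HPD is narrower and shifted toward the mode.

[0.004, 0.973]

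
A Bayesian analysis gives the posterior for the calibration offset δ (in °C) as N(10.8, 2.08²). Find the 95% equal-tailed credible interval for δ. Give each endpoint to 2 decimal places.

The posterior is symmetric, so the 95% equal-tailed interval is δ = 10.8 ± z·2.08 with z = 1.960.
Half-width: 1.960 × 2.08 = 4.08.
10.8 − 4.08 = 6.72; 10.8 + 4.08 = 14.88.

[6.72, 14.88]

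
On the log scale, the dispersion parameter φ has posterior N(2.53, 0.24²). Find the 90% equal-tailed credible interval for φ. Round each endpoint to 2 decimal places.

[8.46, 18.63]

On the log scale the 90% interval is 2.53 ± 1.645 × 0.24 = [2.1352, 2.9248].
Exponentiate: [e^2.1352, e^2.9248] = [8.46, 18.63].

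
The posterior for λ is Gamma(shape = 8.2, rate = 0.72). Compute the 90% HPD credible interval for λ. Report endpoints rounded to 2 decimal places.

[5.01, 17.54]

The posterior is unimodal and skewed, so the HPD interval has equal density at both endpoints and is the shortest 90% interval.
Solving f(5.01) = f(17.54) with F(17.54) − F(5.01) = 0.90 gives [5.01, 17.54].
For comparison, the equal-tailed interval is [5.73, 18.62]; the HPD is narrower and shifted toward the mode.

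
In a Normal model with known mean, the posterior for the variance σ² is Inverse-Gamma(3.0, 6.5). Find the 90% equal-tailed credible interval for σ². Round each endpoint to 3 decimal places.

[1.032, 7.949]

Inverse-Gamma(3.0, 6.5) quantiles: F⁻¹(0.05) and F⁻¹(0.95).
Equivalently, 1/σ² ~ Gamma(3.0, rate = 6.5); invert its 0.95 and 0.05 quantiles.
Posterior mean ≈ 3.250, SD ≈ 3.250; a Normal approximation gives roughly [-2.096, 8.596].
Exact: lower = 1.032; upper = 7.949.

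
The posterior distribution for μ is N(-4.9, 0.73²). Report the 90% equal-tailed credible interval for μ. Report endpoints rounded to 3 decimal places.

The posterior is symmetric, so the 90% equal-tailed interval is μ = -4.9 ± z·0.73 with z = 1.645.
Half-width: 1.645 × 0.73 = 1.201.
-4.9 − 1.201 = -6.101; -4.9 + 1.201 = -3.699.

[-6.101, -3.699]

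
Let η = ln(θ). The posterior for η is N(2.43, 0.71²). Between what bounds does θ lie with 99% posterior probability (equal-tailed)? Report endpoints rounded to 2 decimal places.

On the log scale the 99% interval is 2.43 ± 2.576 × 0.71 = [0.6012, 4.2588].
Exponentiate: [e^0.6012, e^4.2588] = [1.82, 70.73].

[1.82, 70.73]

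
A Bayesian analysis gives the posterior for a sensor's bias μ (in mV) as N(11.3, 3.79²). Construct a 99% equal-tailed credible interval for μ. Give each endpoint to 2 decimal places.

The posterior is symmetric, so the 99% equal-tailed interval is μ = 11.3 ± z·3.79 with z = 2.576.
Half-width: 2.576 × 3.79 = 9.76.
11.3 − 9.76 = 1.54; 11.3 + 9.76 = 21.06.

[1.54, 21.06]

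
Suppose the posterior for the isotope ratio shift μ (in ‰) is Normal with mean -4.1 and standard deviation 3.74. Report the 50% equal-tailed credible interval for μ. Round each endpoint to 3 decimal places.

The posterior is symmetric, so the 50% equal-tailed interval is μ = -4.1 ± z·3.74 with z = 0.674.
Half-width: 0.674 × 3.74 = 2.523.
-4.1 − 2.523 = -6.623; -4.1 + 2.523 = -1.577.

[-6.623, -1.577]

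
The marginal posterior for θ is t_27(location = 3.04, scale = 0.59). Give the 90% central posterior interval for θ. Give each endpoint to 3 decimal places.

The t_27 distribution is symmetric; the 90% interval is 3.04 ± t·0.59 with t_{0.95,27} = 1.703.
Half-width: 1.703 × 0.59 = 1.005.
3.04 − 1.005 = 2.035; 3.04 + 1.005 = 4.045.

[2.035, 4.045]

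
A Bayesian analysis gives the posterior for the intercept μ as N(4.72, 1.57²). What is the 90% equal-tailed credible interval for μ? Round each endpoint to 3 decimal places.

The posterior is symmetric, so the 90% equal-tailed interval is μ = 4.72 ± z·1.57 with z = 1.645.
Half-width: 1.645 × 1.57 = 2.582.
4.72 − 2.582 = 2.138; 4.72 + 2.582 = 7.302.

[2.138, 7.302]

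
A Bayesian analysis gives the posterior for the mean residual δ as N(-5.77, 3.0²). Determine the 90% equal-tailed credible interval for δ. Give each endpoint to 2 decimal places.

The posterior is symmetric, so the 90% equal-tailed interval is δ = -5.77 ± z·3.0 with z = 1.645.
Half-width: 1.645 × 3.0 = 4.93.
-5.77 − 4.93 = -10.70; -5.77 + 4.93 = -0.84.

[-10.70, -0.84]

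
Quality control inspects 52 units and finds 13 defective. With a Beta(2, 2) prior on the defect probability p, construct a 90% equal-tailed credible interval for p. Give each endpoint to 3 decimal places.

Posterior: Beta(2+13, 2+39) = Beta(15, 41).
Equal-tailed 90% interval: the 0.05 and 0.95 quantiles of Beta(15, 41).
Posterior mean ≈ 0.268, SD ≈ 0.059; a Normal approximation gives roughly [0.171, 0.364].
Exact: F⁻¹(0.05) = 0.176; F⁻¹(0.95) = 0.369.

[0.176, 0.369]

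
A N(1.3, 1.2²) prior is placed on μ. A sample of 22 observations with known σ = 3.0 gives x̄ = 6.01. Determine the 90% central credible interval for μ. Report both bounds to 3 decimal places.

[4.040, 5.896]

Posterior precision = 1/1.2² + 22/3.0² = 0.6944 + 2.4444 = 3.1389, so posterior SD = 0.5644.
Posterior mean = (1.3/1.2² + 22·6.01/3.0²) / 3.1389 = 4.9680.
Interval: 4.9680 ± 1.645 × 0.5644 → [4.040, 5.896].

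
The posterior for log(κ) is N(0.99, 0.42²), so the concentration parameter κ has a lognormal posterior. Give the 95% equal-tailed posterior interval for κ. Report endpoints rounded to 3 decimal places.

[1.182, 6.130]

On the log scale the 95% interval is 0.99 ± 1.960 × 0.42 = [0.1668, 1.8132].
Exponentiate: [e^0.1668, e^1.8132] = [1.182, 6.130].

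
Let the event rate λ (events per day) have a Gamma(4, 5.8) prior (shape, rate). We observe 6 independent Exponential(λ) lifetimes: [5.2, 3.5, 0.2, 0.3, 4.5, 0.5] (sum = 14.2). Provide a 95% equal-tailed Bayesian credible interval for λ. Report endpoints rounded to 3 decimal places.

Posterior: Gamma(4+6, 5.8+14.2) = Gamma(10, 20.0) (shape, rate).
Equal-tailed 95% interval: Gamma(10, 20.0) quantiles at 0.025 and 0.975.
Posterior mean ≈ 0.500, SD ≈ 0.158; a Normal approximation gives roughly [0.190, 0.810].
Exact: lower = 0.240; upper = 0.854.

[0.240, 0.854]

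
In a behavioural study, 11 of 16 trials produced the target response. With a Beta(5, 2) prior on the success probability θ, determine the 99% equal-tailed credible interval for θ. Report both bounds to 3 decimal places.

[0.433, 0.898]

Posterior: Beta(5+11, 2+5) = Beta(16, 7).
Equal-tailed 99% interval: the 0.005 and 0.995 quantiles of Beta(16, 7).
Posterior mean ≈ 0.696, SD ≈ 0.094; a Normal approximation gives roughly [0.454, 0.938].
Exact: F⁻¹(0.005) = 0.433; F⁻¹(0.995) = 0.898.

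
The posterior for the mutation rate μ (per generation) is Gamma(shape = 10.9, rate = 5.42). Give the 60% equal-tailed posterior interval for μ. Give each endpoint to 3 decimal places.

[1.489, 2.498]

Posterior: Gamma(shape 10.9, rate 5.42).
Equal-tailed 60% interval: Gamma(10.9, 5.42) quantiles at 0.2 and 0.8.
Posterior mean ≈ 2.011, SD ≈ 0.609; a Normal approximation gives roughly [1.498, 2.524].
Exact: lower = 1.489; upper = 2.498.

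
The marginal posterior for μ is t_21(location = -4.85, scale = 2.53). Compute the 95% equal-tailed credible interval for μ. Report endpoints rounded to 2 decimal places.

[-10.11, 0.41]

The t_21 distribution is symmetric; the 95% interval is -4.85 ± t·2.53 with t_{0.975,21} = 2.080.
Half-width: 2.080 × 2.53 = 5.26.
-4.85 − 5.26 = -10.11; -4.85 + 5.26 = 0.41.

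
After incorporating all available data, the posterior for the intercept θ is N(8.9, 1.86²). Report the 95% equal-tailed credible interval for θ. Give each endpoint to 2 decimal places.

The posterior is symmetric, so the 95% equal-tailed interval is θ = 8.9 ± z·1.86 with z = 1.960.
Half-width: 1.960 × 1.86 = 3.65.
8.9 − 3.65 = 5.25; 8.9 + 3.65 = 12.55.

[5.25, 12.55]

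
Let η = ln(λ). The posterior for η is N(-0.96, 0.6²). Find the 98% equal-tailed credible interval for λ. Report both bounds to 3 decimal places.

[0.095, 1.546]

On the log scale the 98% interval is -0.96 ± 2.326 × 0.6 = [-2.3558, 0.4358].
Exponentiate: [e^-2.3558, e^0.4358] = [0.095, 1.546].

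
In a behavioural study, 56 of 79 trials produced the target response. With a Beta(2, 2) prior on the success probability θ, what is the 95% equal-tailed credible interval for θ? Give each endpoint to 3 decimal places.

Posterior: Beta(2+56, 2+23) = Beta(58, 25).
Equal-tailed 95% interval: the 0.025 and 0.975 quantiles of Beta(58, 25).
Posterior mean ≈ 0.699, SD ≈ 0.050; a Normal approximation gives roughly [0.601, 0.797].
Exact: F⁻¹(0.025) = 0.596; F⁻¹(0.975) = 0.792.

[0.596, 0.792]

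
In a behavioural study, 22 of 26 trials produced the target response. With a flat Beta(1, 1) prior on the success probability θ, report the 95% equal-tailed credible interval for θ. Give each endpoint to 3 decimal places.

[0.663, 0.937]

Posterior: Beta(1+22, 1+4) = Beta(23, 5).
Equal-tailed 95% interval: the 0.025 and 0.975 quantiles of Beta(23, 5).
Posterior mean ≈ 0.821, SD ≈ 0.071; a Normal approximation gives roughly [0.682, 0.961].
Exact: F⁻¹(0.025) = 0.663; F⁻¹(0.975) = 0.937.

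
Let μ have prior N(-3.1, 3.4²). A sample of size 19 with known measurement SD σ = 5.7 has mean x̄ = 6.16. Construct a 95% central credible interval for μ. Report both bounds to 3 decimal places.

[2.575, 7.359]

Posterior precision = 1/3.4² + 19/5.7² = 0.0865 + 0.5848 = 0.6713, so posterior SD = 1.2205.
Posterior mean = (-3.1/3.4² + 19·6.16/5.7²) / 0.6713 = 4.9667.
Interval: 4.9667 ± 1.960 × 1.2205 → [2.575, 7.359].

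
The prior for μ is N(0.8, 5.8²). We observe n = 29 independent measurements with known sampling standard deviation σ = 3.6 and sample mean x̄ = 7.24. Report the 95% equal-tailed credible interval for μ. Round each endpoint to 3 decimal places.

[5.854, 8.457]

Posterior precision = 1/5.8² + 29/3.6² = 0.0297 + 2.2377 = 2.2674, so posterior SD = 0.6641.
Posterior mean = (0.8/5.8² + 29·7.24/3.6²) / 2.2674 = 7.1556.
Interval: 7.1556 ± 1.960 × 0.6641 → [5.854, 8.457].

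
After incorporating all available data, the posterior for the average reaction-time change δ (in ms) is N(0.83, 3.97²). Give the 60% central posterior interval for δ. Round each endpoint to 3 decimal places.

[-2.511, 4.171]

The posterior is symmetric, so the 60% equal-tailed interval is δ = 0.83 ± z·3.97 with z = 0.842.
Half-width: 0.842 × 3.97 = 3.341.
0.83 − 3.341 = -2.511; 0.83 + 3.341 = 4.171.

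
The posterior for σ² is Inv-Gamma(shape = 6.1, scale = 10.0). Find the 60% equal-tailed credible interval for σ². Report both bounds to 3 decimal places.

[1.246, 2.509]

Inverse-Gamma(6.1, 10.0) quantiles: F⁻¹(0.2) and F⁻¹(0.8).
Equivalently, 1/σ² ~ Gamma(6.1, rate = 10.0); invert its 0.8 and 0.2 quantiles.
Posterior mean ≈ 1.961, SD ≈ 0.968; a Normal approximation gives roughly [1.146, 2.776].
Exact: lower = 1.246; upper = 2.509.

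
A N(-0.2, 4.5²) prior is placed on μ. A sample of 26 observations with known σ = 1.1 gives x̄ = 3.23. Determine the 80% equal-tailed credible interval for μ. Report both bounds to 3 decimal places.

[2.946, 3.498]

Posterior precision = 1/4.5² + 26/1.1² = 0.0494 + 21.4876 = 21.5370, so posterior SD = 0.2155.
Posterior mean = (-0.2/4.5² + 26·3.23/1.1²) / 21.5370 = 3.2221.
Interval: 3.2221 ± 1.282 × 0.2155 → [2.946, 3.498].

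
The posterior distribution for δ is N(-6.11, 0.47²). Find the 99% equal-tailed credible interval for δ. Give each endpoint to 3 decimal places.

[-7.321, -4.899]

The posterior is symmetric, so the 99% equal-tailed interval is δ = -6.11 ± z·0.47 with z = 2.576.
Half-width: 2.576 × 0.47 = 1.211.
-6.11 − 1.211 = -7.321; -6.11 + 1.211 = -4.899.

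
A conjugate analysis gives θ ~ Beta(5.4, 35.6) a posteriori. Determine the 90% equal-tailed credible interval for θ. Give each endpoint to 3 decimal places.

Posterior: Beta(5.4, 35.6).
Equal-tailed 90% interval: the 0.05 and 0.95 quantiles of Beta(5.4, 35.6).
Posterior mean ≈ 0.132, SD ≈ 0.052; a Normal approximation gives roughly [0.046, 0.218].
Exact: F⁻¹(0.05) = 0.057; F⁻¹(0.95) = 0.227.

[0.057, 0.227]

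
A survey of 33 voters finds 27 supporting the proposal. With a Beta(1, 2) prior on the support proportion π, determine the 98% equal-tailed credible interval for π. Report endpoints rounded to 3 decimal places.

Posterior: Beta(1+27, 2+6) = Beta(28, 8).
Equal-tailed 98% interval: the 0.01 and 0.99 quantiles of Beta(28, 8).
Posterior mean ≈ 0.778, SD ≈ 0.068; a Normal approximation gives roughly [0.619, 0.937].
Exact: F⁻¹(0.01) = 0.599; F⁻¹(0.99) = 0.912.

[0.599, 0.912]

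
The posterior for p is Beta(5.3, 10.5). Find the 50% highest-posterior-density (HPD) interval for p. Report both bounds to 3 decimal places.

The posterior is unimodal and skewed, so the HPD interval has equal density at both endpoints and is the shortest 50% interval.
Solving f(0.236) = f(0.395) with F(0.395) − F(0.236) = 0.50 gives [0.236, 0.395].
For comparison, the equal-tailed interval is [0.251, 0.412]; the HPD is narrower and shifted toward the mode.

[0.236, 0.395]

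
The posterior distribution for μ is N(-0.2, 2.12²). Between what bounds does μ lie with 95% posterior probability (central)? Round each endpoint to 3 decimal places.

The posterior is symmetric, so the 95% equal-tailed interval is μ = -0.2 ± z·2.12 with z = 1.960.
Half-width: 1.960 × 2.12 = 4.155.
-0.2 − 4.155 = -4.355; -0.2 + 4.155 = 3.955.

[-4.355, 3.955]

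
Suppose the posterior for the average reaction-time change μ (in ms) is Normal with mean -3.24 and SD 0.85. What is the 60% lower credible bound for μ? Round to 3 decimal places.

Need L with P(μ ≥ L) = 0.60: L = -3.24 − z_{0.4}·0.85.
z = 0.253; L = -3.24 − 0.253 × 0.85 = -3.455.

-3.455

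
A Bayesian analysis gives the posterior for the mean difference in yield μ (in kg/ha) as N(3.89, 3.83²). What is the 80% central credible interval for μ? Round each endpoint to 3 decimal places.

The posterior is symmetric, so the 80% equal-tailed interval is μ = 3.89 ± z·3.83 with z = 1.282.
Half-width: 1.282 × 3.83 = 4.908.
3.89 − 4.908 = -1.018; 3.89 + 4.908 = 8.798.

[-1.018, 8.798]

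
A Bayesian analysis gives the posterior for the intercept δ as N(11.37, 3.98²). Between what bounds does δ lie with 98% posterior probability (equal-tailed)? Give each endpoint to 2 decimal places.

[2.11, 20.63]

The posterior is symmetric, so the 98% equal-tailed interval is δ = 11.37 ± z·3.98 with z = 2.326.
Half-width: 2.326 × 3.98 = 9.26.
11.37 − 9.26 = 2.11; 11.37 + 9.26 = 20.63.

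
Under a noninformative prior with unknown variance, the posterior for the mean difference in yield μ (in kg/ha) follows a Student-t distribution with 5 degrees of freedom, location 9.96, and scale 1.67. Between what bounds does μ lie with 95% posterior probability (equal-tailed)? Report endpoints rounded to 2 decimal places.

The t_5 distribution is symmetric; the 95% interval is 9.96 ± t·1.67 with t_{0.975,5} = 2.571.
Half-width: 2.571 × 1.67 = 4.29.
9.96 − 4.29 = 5.67; 9.96 + 4.29 = 14.25.

[5.67, 14.25]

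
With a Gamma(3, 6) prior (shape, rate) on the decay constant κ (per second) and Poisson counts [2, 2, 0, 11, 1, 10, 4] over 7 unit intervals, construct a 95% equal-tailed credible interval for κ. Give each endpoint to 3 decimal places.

Posterior: Gamma(3+30, 6+7) = Gamma(33, 13) (shape, rate).
Equal-tailed 95% interval: Gamma(33, 13) quantiles at 0.025 and 0.975.
Posterior mean ≈ 2.538, SD ≈ 0.442; a Normal approximation gives roughly [1.672, 3.405].
Exact: lower = 1.747; upper = 3.475.

[1.747, 3.475]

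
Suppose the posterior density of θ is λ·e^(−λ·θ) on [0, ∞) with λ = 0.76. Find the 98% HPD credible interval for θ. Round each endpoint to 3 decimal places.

[0.000, 5.147]

The exponential density is strictly decreasing on [0, ∞), so the HPD interval is anchored at 0: [0, q] with P(θ ≤ q) = 0.98.
q = −ln(1 − 0.98) / 0.76 = 3.9120 / 0.76 = 5.147.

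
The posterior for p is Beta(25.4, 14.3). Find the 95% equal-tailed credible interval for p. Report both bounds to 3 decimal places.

Posterior: Beta(25.4, 14.3).
Equal-tailed 95% interval: the 0.025 and 0.975 quantiles of Beta(25.4, 14.3).
Posterior mean ≈ 0.640, SD ≈ 0.075; a Normal approximation gives roughly [0.492, 0.787].
Exact: F⁻¹(0.025) = 0.487; F⁻¹(0.975) = 0.780.

[0.487, 0.780]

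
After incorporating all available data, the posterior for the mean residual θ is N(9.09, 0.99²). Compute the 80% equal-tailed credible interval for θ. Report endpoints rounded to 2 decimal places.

The posterior is symmetric, so the 80% equal-tailed interval is θ = 9.09 ± z·0.99 with z = 1.282.
Half-width: 1.282 × 0.99 = 1.27.
9.09 − 1.27 = 7.82; 9.09 + 1.27 = 10.36.

[7.82, 10.36]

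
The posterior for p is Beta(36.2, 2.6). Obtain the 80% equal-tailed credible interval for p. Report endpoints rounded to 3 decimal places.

[0.879, 0.977]

Posterior: Beta(36.2, 2.6).
Equal-tailed 80% interval: the 0.1 and 0.9 quantiles of Beta(36.2, 2.6).
Posterior mean ≈ 0.933, SD ≈ 0.040; a Normal approximation gives roughly [0.882, 0.984].
Exact: F⁻¹(0.1) = 0.879; F⁻¹(0.9) = 0.977.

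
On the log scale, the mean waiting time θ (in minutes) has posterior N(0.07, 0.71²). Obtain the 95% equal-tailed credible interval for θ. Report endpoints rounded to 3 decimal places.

On the log scale the 95% interval is 0.07 ± 1.960 × 0.71 = [-1.3216, 1.4616].
Exponentiate: [e^-1.3216, e^1.4616] = [0.267, 4.313].

[0.267, 4.313]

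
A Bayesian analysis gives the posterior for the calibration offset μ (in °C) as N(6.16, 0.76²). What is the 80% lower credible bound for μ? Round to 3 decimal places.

Need L with P(μ ≥ L) = 0.80: L = 6.16 − z_{0.2}·0.76.
z = 0.842; L = 6.16 − 0.842 × 0.76 = 5.520.

5.520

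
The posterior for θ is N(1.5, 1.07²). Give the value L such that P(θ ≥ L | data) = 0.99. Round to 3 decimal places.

Need L with P(θ ≥ L) = 0.99: L = 1.5 − z_{0.01}·1.07.
z = 2.326; L = 1.5 − 2.326 × 1.07 = -0.989.

-0.989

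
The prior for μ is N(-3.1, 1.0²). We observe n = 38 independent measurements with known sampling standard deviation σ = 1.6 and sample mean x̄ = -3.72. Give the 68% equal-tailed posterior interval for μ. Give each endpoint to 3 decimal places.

Posterior precision = 1/1.0² + 38/1.6² = 1.0000 + 14.8437 = 15.8437, so posterior SD = 0.2512.
Posterior mean = (-3.1/1.0² + 38·-3.72/1.6²) / 15.8437 = -3.6809.
Interval: -3.6809 ± 0.994 × 0.2512 → [-3.931, -3.431].

[-3.931, -3.431]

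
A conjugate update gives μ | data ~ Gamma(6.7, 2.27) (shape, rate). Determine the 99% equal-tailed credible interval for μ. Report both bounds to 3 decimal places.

Posterior: Gamma(shape 6.7, rate 2.27).
Equal-tailed 99% interval: Gamma(6.7, 2.27) quantiles at 0.005 and 0.995.
Posterior mean ≈ 2.952, SD ≈ 1.140; a Normal approximation gives roughly [0.014, 5.889].
Exact: lower = 0.830; upper = 6.701.

[0.830, 6.701]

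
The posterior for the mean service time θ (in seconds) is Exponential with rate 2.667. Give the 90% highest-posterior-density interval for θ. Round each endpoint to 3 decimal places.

The exponential density is strictly decreasing on [0, ∞), so the HPD interval is anchored at 0: [0, q] with P(θ ≤ q) = 0.90.
q = −ln(1 − 0.90) / 2.667 = 2.3026 / 2.667 = 0.863.

[0.000, 0.863]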